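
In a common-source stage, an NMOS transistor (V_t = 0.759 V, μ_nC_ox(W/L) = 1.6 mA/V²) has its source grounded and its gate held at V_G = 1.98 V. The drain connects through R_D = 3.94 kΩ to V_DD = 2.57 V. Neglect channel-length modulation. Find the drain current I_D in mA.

V_GS = V_G = 1.98 V, so V_ov = 1.98 − 0.759 = 1.22 V.
Assume saturation: I_D = ½ k_n V_ov² = 0.5 × 1.6 × 1.22² = 1.19 mA, giving V_DS = V_DD − I_D R_D = 2.57 − 1.19 × 3.94 = -2.13 V.
But -2.13 V < V_ov = 1.22 V, so the device is actually in triode.
In triode I_D = k_n[V_ov V_DS − ½ V_DS²] and I_D = (V_DD − V_DS)/R_D. Equating: 3.15 V_DS² − 8.697 V_DS + 2.57 = 0, giving V_DS = 0.337 V (the root below V_ov).
I_D = (2.57 − 0.337) / 3.94 = 0.567 mA.

I_D = 0.567 mA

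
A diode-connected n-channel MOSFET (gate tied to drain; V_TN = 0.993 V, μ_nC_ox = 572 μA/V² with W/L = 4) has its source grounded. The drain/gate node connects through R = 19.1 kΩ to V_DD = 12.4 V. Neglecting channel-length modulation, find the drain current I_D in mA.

With gate tied to drain, V_GS = V_DS ≥ V_GS − V_TN, so the device is in saturation.
k_n = μ_nC_ox · (W/L) = 2.288 mA/V².
KCL at the drain: ½ k_n (V_GS − V_TN)² = (V_DD − V_GS)/R.
Let x = V_GS − 0.993. Then 21.9 x² + x − 11.41 = 0, giving x = 0.7 V (positive root), so V_GS = 1.69 V.
I_D = (V_DD − V_GS)/R = (12.4 − 1.69) / 19.1 = 0.561 mA.

I_D = 0.561 mA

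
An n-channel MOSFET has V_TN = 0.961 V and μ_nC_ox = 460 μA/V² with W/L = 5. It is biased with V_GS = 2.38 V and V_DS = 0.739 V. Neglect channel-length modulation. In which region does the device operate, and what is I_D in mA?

Triode; I_D = 1.78 mA

k_n = μ_nC_ox · (W/L) = 2.3 mA/V².
V_ov = V_GS − V_TN = 2.38 − 0.961 = 1.42 V.
Since V_DS = 0.739 V < V_ov = 1.42 V, the device is in the triode region.
I_D = k_n [V_ov · V_DS − ½ V_DS²] = 2.3 × [1.42 × 0.739 − 0.5 × 0.739²] = 1.78 mA.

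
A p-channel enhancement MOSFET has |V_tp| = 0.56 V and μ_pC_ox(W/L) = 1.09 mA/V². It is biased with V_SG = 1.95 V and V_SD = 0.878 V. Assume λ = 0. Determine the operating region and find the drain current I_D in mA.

V_ov = V_SG − |V_tp| = 1.95 − 0.56 = 1.39 V.
Since V_SD = 0.878 V < V_ov = 1.39 V, the device is in the triode region.
I_D = k_p [V_ov · V_SD − ½ V_SD²] = 1.09 × [1.39 × 0.878 − 0.5 × 0.878²] = 0.91 mA.

Triode; I_D = 0.910 mA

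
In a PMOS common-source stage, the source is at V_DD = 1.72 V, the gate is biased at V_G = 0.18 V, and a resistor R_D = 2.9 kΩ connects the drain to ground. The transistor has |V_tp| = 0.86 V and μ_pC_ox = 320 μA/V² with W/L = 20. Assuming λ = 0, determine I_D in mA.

I_D = 0.545 mA

V_SG = V_DD − V_G = 1.72 − 0.18 = 1.54 V, so V_ov = 1.54 − 0.86 = 0.68 V.
k_p = μ_pC_ox · (W/L) = 6.4 mA/V².
Assume saturation: I_D = ½ k_p V_ov² = 0.5 × 6.4 × 0.68² = 1.48 mA, giving V_SD = V_DD − I_D R_D = 1.72 − 1.48 × 2.9 = -2.57 V.
But -2.57 V < V_ov = 0.68 V, so the device is actually in triode.
In triode I_D = k_p[V_ov V_SD − ½ V_SD²] and I_D = (V_DD − V_SD)/R_D. Equating: 9.28 V_SD² − 13.62 V_SD + 1.72 = 0, giving V_SD = 0.14 V (the root below V_ov).
I_D = (1.72 − 0.14) / 2.9 = 0.545 mA.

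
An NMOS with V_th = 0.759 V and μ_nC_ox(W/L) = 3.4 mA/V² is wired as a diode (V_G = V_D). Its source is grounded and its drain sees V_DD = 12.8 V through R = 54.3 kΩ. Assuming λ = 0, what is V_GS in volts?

V_GS = 1.11 V

With gate tied to drain, V_GS = V_DS ≥ V_GS − V_th, so the device is in saturation.
KCL at the drain: ½ k_n (V_GS − V_th)² = (V_DD − V_GS)/R.
Let x = V_GS − 0.759. Then 92.3 x² + x − 12.04 = 0, giving x = 0.356 V (positive root), so V_GS = 1.11 V.
I_D = (V_DD − V_GS)/R = (12.8 − 1.11) / 54.3 = 0.215 mA.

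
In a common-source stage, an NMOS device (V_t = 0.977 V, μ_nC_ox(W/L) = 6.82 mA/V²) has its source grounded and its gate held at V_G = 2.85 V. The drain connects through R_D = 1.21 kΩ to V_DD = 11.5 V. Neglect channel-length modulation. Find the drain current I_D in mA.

I_D = 8.76 mA

V_GS = V_G = 2.85 V, so V_ov = 2.85 − 0.977 = 1.87 V.
Assume saturation: I_D = ½ k_n V_ov² = 0.5 × 6.82 × 1.87² = 12 mA, giving V_DS = V_DD − I_D R_D = 11.5 − 12 × 1.21 = -2.97 V.
But -2.97 V < V_ov = 1.87 V, so the device is actually in triode.
In triode I_D = k_n[V_ov V_DS − ½ V_DS²] and I_D = (V_DD − V_DS)/R_D. Equating: 4.13 V_DS² − 16.46 V_DS + 11.5 = 0, giving V_DS = 0.903 V (the root below V_ov).
I_D = (11.5 − 0.903) / 1.21 = 8.76 mA.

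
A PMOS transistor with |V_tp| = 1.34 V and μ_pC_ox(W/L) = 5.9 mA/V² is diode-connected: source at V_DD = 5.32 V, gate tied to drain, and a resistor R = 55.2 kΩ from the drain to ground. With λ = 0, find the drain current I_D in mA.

With gate tied to drain, V_SG = V_SD ≥ V_SG − |V_tp|, so the device is in saturation.
KCL at the drain: ½ k_p (V_SG − |V_tp|)² = (V_DD − V_SG)/R.
Let x = V_SG − 1.34. Then 163 x² + x − 3.98 = 0, giving x = 0.153 V (positive root), so V_SG = 1.49 V.
I_D = (V_DD − V_SG)/R = (5.32 − 1.49) / 55.2 = 0.0693 mA.

I_D = 0.0693 mA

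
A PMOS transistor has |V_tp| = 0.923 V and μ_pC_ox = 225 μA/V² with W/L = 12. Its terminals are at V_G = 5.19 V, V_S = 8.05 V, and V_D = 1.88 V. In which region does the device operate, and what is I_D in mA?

V_SG = V_S − V_G = 8.05 − 5.19 = 2.86 V; V_SD = V_S − V_D = 8.05 − 1.88 = 6.17 V.
k_p = μ_pC_ox · (W/L) = 2.7 mA/V².
V_ov = V_SG − |V_tp| = 2.86 − 0.923 = 1.94 V.
Since V_SD = 6.17 V ≥ V_ov = 1.94 V, the device is in saturation.
I_D = ½ k_p V_ov² = 0.5 × 2.7 × 1.94² = 5.07 mA.

Saturation; I_D = 5.07 mA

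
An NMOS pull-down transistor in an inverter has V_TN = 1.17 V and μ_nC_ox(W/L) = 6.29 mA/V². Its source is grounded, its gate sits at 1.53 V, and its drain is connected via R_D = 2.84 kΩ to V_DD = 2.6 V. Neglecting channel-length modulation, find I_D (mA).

V_GS = V_G = 1.53 V, so V_ov = 1.53 − 1.17 = 0.36 V.
Assume saturation: I_D = ½ k_n V_ov² = 0.5 × 6.29 × 0.36² = 0.408 mA, giving V_DS = V_DD − I_D R_D = 2.6 − 0.408 × 2.84 = 1.44 V.
V_DS = 1.44 V ≥ V_ov = 0.36 V, confirming saturation.

I_D = 0.408 mA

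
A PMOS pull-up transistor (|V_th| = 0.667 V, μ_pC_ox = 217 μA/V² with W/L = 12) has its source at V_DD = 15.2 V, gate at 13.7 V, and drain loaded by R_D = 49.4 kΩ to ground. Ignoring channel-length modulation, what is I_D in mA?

V_SG = V_DD − V_G = 15.2 − 13.7 = 1.5 V, so V_ov = 1.5 − 0.667 = 0.833 V.
k_p = μ_pC_ox · (W/L) = 2.604 mA/V².
Assume saturation: I_D = ½ k_p V_ov² = 0.5 × 2.604 × 0.833² = 0.903 mA, giving V_SD = V_DD − I_D R_D = 15.2 − 0.903 × 49.4 = -29.4 V.
But -29.4 V < V_ov = 0.833 V, so the device is actually in triode.
In triode I_D = k_p[V_ov V_SD − ½ V_SD²] and I_D = (V_DD − V_SD)/R_D. Equating: 64.3 V_SD² − 108.2 V_SD + 15.2 = 0, giving V_SD = 0.155 V (the root below V_ov).
I_D = (15.2 − 0.155) / 49.4 = 0.305 mA.

I_D = 0.305 mA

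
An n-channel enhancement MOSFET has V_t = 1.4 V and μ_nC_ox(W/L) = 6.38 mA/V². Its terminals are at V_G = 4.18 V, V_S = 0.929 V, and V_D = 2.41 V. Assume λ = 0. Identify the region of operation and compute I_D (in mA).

V_GS = V_G − V_S = 4.18 − 0.929 = 3.25 V; V_DS = V_D − V_S = 2.41 − 0.929 = 1.48 V.
V_ov = V_GS − V_t = 3.25 − 1.4 = 1.85 V.
Since V_DS = 1.48 V < V_ov = 1.85 V, the device is in the triode region.
I_D = k_n [V_ov · V_DS − ½ V_DS²] = 6.38 × [1.85 × 1.48 − 0.5 × 1.48²] = 10.5 mA.

Triode; I_D = 10.5 mA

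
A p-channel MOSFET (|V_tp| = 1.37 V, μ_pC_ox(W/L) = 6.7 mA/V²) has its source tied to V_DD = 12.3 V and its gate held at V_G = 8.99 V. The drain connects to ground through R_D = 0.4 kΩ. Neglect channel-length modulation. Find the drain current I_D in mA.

I_D = 12.6 mA

V_SG = V_DD − V_G = 12.3 − 8.99 = 3.31 V, so V_ov = 3.31 − 1.37 = 1.94 V.
Assume saturation: I_D = ½ k_p V_ov² = 0.5 × 6.7 × 1.94² = 12.6 mA, giving V_SD = V_DD − I_D R_D = 12.3 − 12.6 × 0.4 = 7.26 V.
V_SD = 7.26 V ≥ V_ov = 1.94 V, confirming saturation.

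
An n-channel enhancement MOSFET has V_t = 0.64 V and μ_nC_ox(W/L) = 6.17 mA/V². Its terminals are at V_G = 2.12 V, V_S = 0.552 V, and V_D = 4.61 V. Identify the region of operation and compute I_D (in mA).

V_GS = V_G − V_S = 2.12 − 0.552 = 1.57 V; V_DS = V_D − V_S = 4.61 − 0.552 = 4.06 V.
V_ov = V_GS − V_t = 1.57 − 0.64 = 0.928 V.
Since V_DS = 4.06 V ≥ V_ov = 0.928 V, the device is in saturation.
I_D = ½ k_n V_ov² = 0.5 × 6.17 × 0.928² = 2.66 mA.

Saturation; I_D = 2.66 mA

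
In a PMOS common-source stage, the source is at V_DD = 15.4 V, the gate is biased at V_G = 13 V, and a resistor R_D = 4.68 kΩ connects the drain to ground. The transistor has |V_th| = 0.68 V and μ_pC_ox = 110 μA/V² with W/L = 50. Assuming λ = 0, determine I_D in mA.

V_SG = V_DD − V_G = 15.4 − 13 = 2.4 V, so V_ov = 2.4 − 0.68 = 1.72 V.
k_p = μ_pC_ox · (W/L) = 5.5 mA/V².
Assume saturation: I_D = ½ k_p V_ov² = 0.5 × 5.5 × 1.72² = 8.14 mA, giving V_SD = V_DD − I_D R_D = 15.4 − 8.14 × 4.68 = -22.7 V.
But -22.7 V < V_ov = 1.72 V, so the device is actually in triode.
In triode I_D = k_p[V_ov V_SD − ½ V_SD²] and I_D = (V_DD − V_SD)/R_D. Equating: 12.9 V_SD² − 45.27 V_SD + 15.4 = 0, giving V_SD = 0.382 V (the root below V_ov).
I_D = (15.4 − 0.382) / 4.68 = 3.21 mA.

I_D = 3.21 mA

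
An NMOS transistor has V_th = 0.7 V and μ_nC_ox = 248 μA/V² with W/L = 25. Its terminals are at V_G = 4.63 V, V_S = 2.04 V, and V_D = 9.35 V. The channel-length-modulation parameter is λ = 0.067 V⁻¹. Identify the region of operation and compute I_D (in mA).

Saturation; I_D = 16.5 mA

V_GS = V_G − V_S = 4.63 − 2.04 = 2.59 V; V_DS = V_D − V_S = 9.35 − 2.04 = 7.31 V.
k_n = μ_nC_ox · (W/L) = 6.2 mA/V².
V_ov = V_GS − V_th = 2.59 − 0.7 = 1.89 V.
Since V_DS = 7.31 V ≥ V_ov = 1.89 V, the device is in saturation.
I_D = ½ k_n V_ov² (1 + λ V_DS) = 0.5 × 6.2 × 1.89² × (1 + 0.067 × 7.31) = 16.5 mA.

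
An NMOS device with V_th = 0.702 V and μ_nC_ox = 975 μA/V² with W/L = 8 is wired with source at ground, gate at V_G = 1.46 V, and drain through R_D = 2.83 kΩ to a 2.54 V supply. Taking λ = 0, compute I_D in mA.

V_GS = V_G = 1.46 V, so V_ov = 1.46 − 0.702 = 0.758 V.
k_n = μ_nC_ox · (W/L) = 7.8 mA/V².
Assume saturation: I_D = ½ k_n V_ov² = 0.5 × 7.8 × 0.758² = 2.24 mA, giving V_DS = V_DD − I_D R_D = 2.54 − 2.24 × 2.83 = -3.8 V.
But -3.8 V < V_ov = 0.758 V, so the device is actually in triode.
In triode I_D = k_n[V_ov V_DS − ½ V_DS²] and I_D = (V_DD − V_DS)/R_D. Equating: 11 V_DS² − 17.73 V_DS + 2.54 = 0, giving V_DS = 0.159 V (the root below V_ov).
I_D = (2.54 − 0.159) / 2.83 = 0.841 mA.

I_D = 0.841 mA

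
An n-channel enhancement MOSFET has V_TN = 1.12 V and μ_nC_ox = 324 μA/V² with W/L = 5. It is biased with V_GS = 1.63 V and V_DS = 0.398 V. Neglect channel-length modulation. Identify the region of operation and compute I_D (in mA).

k_n = μ_nC_ox · (W/L) = 1.62 mA/V².
V_ov = V_GS − V_TN = 1.63 − 1.12 = 0.51 V.
Since V_DS = 0.398 V < V_ov = 0.51 V, the device is in the triode region.
I_D = k_n [V_ov · V_DS − ½ V_DS²] = 1.62 × [0.51 × 0.398 − 0.5 × 0.398²] = 0.201 mA.

Triode; I_D = 0.201 mA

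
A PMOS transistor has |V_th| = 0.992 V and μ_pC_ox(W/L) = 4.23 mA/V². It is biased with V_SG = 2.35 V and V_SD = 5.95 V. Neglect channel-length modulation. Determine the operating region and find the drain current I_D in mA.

Saturation; I_D = 3.90 mA

V_ov = V_SG − |V_th| = 2.35 − 0.992 = 1.36 V.
Since V_SD = 5.95 V ≥ V_ov = 1.36 V, the device is in saturation.
I_D = ½ k_p V_ov² = 0.5 × 4.23 × 1.36² = 3.9 mA.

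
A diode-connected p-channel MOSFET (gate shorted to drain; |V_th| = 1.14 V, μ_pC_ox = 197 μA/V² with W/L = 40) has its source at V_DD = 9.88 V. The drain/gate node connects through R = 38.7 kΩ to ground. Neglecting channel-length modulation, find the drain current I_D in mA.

I_D = 0.220 mA

With gate tied to drain, V_SG = V_SD ≥ V_SG − |V_th|, so the device is in saturation.
k_p = μ_pC_ox · (W/L) = 7.88 mA/V².
KCL at the drain: ½ k_p (V_SG − |V_th|)² = (V_DD − V_SG)/R.
Let x = V_SG − 1.14. Then 152 x² + x − 8.74 = 0, giving x = 0.236 V (positive root), so V_SG = 1.38 V.
I_D = (V_DD − V_SG)/R = (9.88 − 1.38) / 38.7 = 0.22 mA.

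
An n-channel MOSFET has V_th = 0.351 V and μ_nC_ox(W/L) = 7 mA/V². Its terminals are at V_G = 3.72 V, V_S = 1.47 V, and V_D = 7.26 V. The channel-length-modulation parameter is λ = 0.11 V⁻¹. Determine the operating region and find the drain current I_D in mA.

Saturation; I_D = 20.7 mA

V_GS = V_G − V_S = 3.72 − 1.47 = 2.25 V; V_DS = V_D − V_S = 7.26 − 1.47 = 5.79 V.
V_ov = V_GS − V_th = 2.25 − 0.351 = 1.9 V.
Since V_DS = 5.79 V ≥ V_ov = 1.9 V, the device is in saturation.
I_D = ½ k_n V_ov² (1 + λ V_DS) = 0.5 × 7 × 1.9² × (1 + 0.11 × 5.79) = 20.7 mA.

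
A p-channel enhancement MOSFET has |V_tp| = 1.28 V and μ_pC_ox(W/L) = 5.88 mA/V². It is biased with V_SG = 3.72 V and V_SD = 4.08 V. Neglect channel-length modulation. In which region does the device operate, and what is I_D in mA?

V_ov = V_SG − |V_tp| = 3.72 − 1.28 = 2.44 V.
Since V_SD = 4.08 V ≥ V_ov = 2.44 V, the device is in saturation.
I_D = ½ k_p V_ov² = 0.5 × 5.88 × 2.44² = 17.5 mA.

Saturation; I_D = 17.5 mA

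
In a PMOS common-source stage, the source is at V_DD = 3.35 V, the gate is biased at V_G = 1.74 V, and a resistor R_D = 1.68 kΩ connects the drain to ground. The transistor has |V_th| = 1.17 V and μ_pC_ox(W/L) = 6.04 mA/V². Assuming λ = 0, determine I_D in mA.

I_D = 0.585 mA

V_SG = V_DD − V_G = 3.35 − 1.74 = 1.61 V, so V_ov = 1.61 − 1.17 = 0.44 V.
Assume saturation: I_D = ½ k_p V_ov² = 0.5 × 6.04 × 0.44² = 0.585 mA, giving V_SD = V_DD − I_D R_D = 3.35 − 0.585 × 1.68 = 2.37 V.
V_SD = 2.37 V ≥ V_ov = 0.44 V, confirming saturation.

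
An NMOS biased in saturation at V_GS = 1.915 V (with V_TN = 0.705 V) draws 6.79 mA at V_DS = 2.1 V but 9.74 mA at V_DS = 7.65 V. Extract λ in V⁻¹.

λ = 0.0937 V⁻¹

With V_GS fixed, I_D ∝ (1 + λ V_DS) in saturation, so I_D2/I_D1 = (1 + λ V_DS2)/(1 + λ V_DS1).
9.74/6.79 = 1.434 = (1 + 7.65 λ)/(1 + 2.1 λ).
Solving: λ (I_D1 V_DS2 − I_D2 V_DS1) = I_D2 − I_D1, so λ = (9.74 − 6.79) / (6.79 × 7.65 − 9.74 × 2.1) = 2.95 / 31.5 = 0.0937 V⁻¹.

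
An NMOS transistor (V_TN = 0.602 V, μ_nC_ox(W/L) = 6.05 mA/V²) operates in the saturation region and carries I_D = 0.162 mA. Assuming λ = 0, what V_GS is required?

In saturation I_D = ½ k_n (V_GS − V_TN)², so V_GS − V_TN = √(2 I_D / k_n) = √(2 × 0.162 / 6.05) = 0.231 V.
V_GS = 0.602 + 0.231 = 0.833 V.

V_GS = 0.833 V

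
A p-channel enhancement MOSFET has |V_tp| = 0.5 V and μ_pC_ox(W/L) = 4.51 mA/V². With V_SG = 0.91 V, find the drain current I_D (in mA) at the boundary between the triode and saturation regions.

At the boundary V_SD = V_ov = V_SG − |V_tp| = 0.91 − 0.5 = 0.41 V.
I_D = ½ k_p V_ov² = 0.5 × 4.51 × 0.41² = 0.379 mA.

I_D = 0.379 mA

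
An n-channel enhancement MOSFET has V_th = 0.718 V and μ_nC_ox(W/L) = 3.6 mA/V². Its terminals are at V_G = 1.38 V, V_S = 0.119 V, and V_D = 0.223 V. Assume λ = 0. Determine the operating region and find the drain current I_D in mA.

Triode; I_D = 0.184 mA

V_GS = V_G − V_S = 1.38 − 0.119 = 1.26 V; V_DS = V_D − V_S = 0.223 − 0.119 = 0.104 V.
V_ov = V_GS − V_th = 1.26 − 0.718 = 0.543 V.
Since V_DS = 0.104 V < V_ov = 0.543 V, the device is in the triode region.
I_D = k_n [V_ov · V_DS − ½ V_DS²] = 3.6 × [0.543 × 0.104 − 0.5 × 0.104²] = 0.184 mA.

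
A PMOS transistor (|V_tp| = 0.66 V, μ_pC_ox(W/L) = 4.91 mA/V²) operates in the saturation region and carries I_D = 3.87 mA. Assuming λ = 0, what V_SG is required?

V_SG = 1.92 V

In saturation I_D = ½ k_p (V_SG − |V_tp|)², so V_SG − |V_tp| = √(2 I_D / k_p) = √(2 × 3.87 / 4.91) = 1.26 V.
V_SG = 0.66 + 1.26 = 1.92 V.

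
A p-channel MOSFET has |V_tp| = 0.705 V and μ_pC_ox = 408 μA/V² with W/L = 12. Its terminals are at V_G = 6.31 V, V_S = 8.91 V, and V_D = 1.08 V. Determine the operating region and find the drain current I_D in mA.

Saturation; I_D = 8.79 mA

V_SG = V_S − V_G = 8.91 − 6.31 = 2.6 V; V_SD = V_S − V_D = 8.91 − 1.08 = 7.83 V.
k_p = μ_pC_ox · (W/L) = 4.896 mA/V².
V_ov = V_SG − |V_tp| = 2.6 − 0.705 = 1.9 V.
Since V_SD = 7.83 V ≥ V_ov = 1.9 V, the device is in saturation.
I_D = ½ k_p V_ov² = 0.5 × 4.896 × 1.9² = 8.79 mA.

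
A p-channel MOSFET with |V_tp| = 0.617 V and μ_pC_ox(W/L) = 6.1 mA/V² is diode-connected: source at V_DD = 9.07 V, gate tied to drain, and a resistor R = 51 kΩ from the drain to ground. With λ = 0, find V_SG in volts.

With gate tied to drain, V_SG = V_SD ≥ V_SG − |V_tp|, so the device is in saturation.
KCL at the drain: ½ k_p (V_SG − |V_tp|)² = (V_DD − V_SG)/R.
Let x = V_SG − 0.617. Then 156 x² + x − 8.453 = 0, giving x = 0.23 V (positive root), so V_SG = 0.847 V.
I_D = (V_DD − V_SG)/R = (9.07 − 0.847) / 51 = 0.161 mA.

V_SG = 0.847 V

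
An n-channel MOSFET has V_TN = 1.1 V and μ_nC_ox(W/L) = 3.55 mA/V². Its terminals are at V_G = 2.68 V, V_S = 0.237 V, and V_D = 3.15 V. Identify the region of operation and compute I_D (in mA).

V_GS = V_G − V_S = 2.68 − 0.237 = 2.44 V; V_DS = V_D − V_S = 3.15 − 0.237 = 2.91 V.
V_ov = V_GS − V_TN = 2.44 − 1.1 = 1.34 V.
Since V_DS = 2.91 V ≥ V_ov = 1.34 V, the device is in saturation.
I_D = ½ k_n V_ov² = 0.5 × 3.55 × 1.34² = 3.2 mA.

Saturation; I_D = 3.20 mA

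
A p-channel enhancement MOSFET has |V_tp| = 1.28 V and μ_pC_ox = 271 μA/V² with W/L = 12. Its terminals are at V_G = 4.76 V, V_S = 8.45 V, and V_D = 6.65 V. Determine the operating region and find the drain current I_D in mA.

V_SG = V_S − V_G = 8.45 − 4.76 = 3.69 V; V_SD = V_S − V_D = 8.45 − 6.65 = 1.8 V.
k_p = μ_pC_ox · (W/L) = 3.252 mA/V².
V_ov = V_SG − |V_tp| = 3.69 − 1.28 = 2.41 V.
Since V_SD = 1.8 V < V_ov = 2.41 V, the device is in the triode region.
I_D = k_p [V_ov · V_SD − ½ V_SD²] = 3.252 × [2.41 × 1.8 − 0.5 × 1.8²] = 8.84 mA.

Triode; I_D = 8.84 mA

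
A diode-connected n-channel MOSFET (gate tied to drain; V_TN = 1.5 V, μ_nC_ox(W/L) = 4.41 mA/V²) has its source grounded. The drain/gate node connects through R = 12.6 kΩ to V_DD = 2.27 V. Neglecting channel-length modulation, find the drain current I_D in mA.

I_D = 0.0492 mA

With gate tied to drain, V_GS = V_DS ≥ V_GS − V_TN, so the device is in saturation.
KCL at the drain: ½ k_n (V_GS − V_TN)² = (V_DD − V_GS)/R.
Let x = V_GS − 1.5. Then 27.8 x² + x − 0.77 = 0, giving x = 0.149 V (positive root), so V_GS = 1.65 V.
I_D = (V_DD − V_GS)/R = (2.27 − 1.65) / 12.6 = 0.0492 mA.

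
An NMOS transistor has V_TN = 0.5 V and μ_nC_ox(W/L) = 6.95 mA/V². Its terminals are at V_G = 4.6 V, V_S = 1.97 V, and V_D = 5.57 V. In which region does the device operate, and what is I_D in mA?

Saturation; I_D = 15.8 mA

V_GS = V_G − V_S = 4.6 − 1.97 = 2.63 V; V_DS = V_D − V_S = 5.57 − 1.97 = 3.6 V.
V_ov = V_GS − V_TN = 2.63 − 0.5 = 2.13 V.
Since V_DS = 3.6 V ≥ V_ov = 2.13 V, the device is in saturation.
I_D = ½ k_n V_ov² = 0.5 × 6.95 × 2.13² = 15.8 mA.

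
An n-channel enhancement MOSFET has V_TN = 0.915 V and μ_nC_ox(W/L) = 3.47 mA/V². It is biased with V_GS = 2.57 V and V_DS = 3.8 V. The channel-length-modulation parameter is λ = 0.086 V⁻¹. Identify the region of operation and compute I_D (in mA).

V_ov = V_GS − V_TN = 2.57 − 0.915 = 1.65 V.
Since V_DS = 3.8 V ≥ V_ov = 1.65 V, the device is in saturation.
I_D = ½ k_n V_ov² (1 + λ V_DS) = 0.5 × 3.47 × 1.65² × (1 + 0.086 × 3.8) = 6.31 mA.

Saturation; I_D = 6.31 mA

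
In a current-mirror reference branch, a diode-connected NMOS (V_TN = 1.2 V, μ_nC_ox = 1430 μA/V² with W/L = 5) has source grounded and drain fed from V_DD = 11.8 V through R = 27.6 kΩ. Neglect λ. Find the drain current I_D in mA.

With gate tied to drain, V_GS = V_DS ≥ V_GS − V_TN, so the device is in saturation.
k_n = μ_nC_ox · (W/L) = 7.15 mA/V².
KCL at the drain: ½ k_n (V_GS − V_TN)² = (V_DD − V_GS)/R.
Let x = V_GS − 1.2. Then 98.7 x² + x − 10.6 = 0, giving x = 0.323 V (positive root), so V_GS = 1.52 V.
I_D = (V_DD − V_GS)/R = (11.8 − 1.52) / 27.6 = 0.372 mA.

I_D = 0.372 mA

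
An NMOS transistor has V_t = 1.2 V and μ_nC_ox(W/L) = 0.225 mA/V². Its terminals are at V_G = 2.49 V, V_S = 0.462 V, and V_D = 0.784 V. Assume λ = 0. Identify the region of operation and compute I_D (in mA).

V_GS = V_G − V_S = 2.49 − 0.462 = 2.03 V; V_DS = V_D − V_S = 0.784 − 0.462 = 0.322 V.
V_ov = V_GS − V_t = 2.03 − 1.2 = 0.828 V.
Since V_DS = 0.322 V < V_ov = 0.828 V, the device is in the triode region.
I_D = k_n [V_ov · V_DS − ½ V_DS²] = 0.225 × [0.828 × 0.322 − 0.5 × 0.322²] = 0.0483 mA.

Triode; I_D = 0.0483 mA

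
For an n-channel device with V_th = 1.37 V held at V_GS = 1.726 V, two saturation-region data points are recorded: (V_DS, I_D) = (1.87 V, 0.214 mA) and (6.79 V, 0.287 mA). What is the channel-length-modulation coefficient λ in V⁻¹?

λ = 0.0797 V⁻¹

With V_GS fixed, I_D ∝ (1 + λ V_DS) in saturation, so I_D2/I_D1 = (1 + λ V_DS2)/(1 + λ V_DS1).
0.287/0.214 = 1.341 = (1 + 6.79 λ)/(1 + 1.87 λ).
Solving: λ (I_D1 V_DS2 − I_D2 V_DS1) = I_D2 − I_D1, so λ = (0.287 − 0.214) / (0.214 × 6.79 − 0.287 × 1.87) = 0.073 / 0.916 = 0.0797 V⁻¹.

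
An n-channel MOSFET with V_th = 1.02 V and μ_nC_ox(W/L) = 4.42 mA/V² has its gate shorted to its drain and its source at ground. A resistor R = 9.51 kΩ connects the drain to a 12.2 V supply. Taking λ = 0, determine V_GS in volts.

With gate tied to drain, V_GS = V_DS ≥ V_GS − V_th, so the device is in saturation.
KCL at the drain: ½ k_n (V_GS − V_th)² = (V_DD − V_GS)/R.
Let x = V_GS − 1.02. Then 21 x² + x − 11.18 = 0, giving x = 0.706 V (positive root), so V_GS = 1.73 V.
I_D = (V_DD − V_GS)/R = (12.2 − 1.73) / 9.51 = 1.1 mA.

V_GS = 1.73 V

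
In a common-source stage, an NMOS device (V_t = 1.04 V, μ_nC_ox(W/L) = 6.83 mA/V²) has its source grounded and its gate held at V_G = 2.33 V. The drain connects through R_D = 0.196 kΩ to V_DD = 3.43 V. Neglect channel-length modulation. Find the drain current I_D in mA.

V_GS = V_G = 2.33 V, so V_ov = 2.33 − 1.04 = 1.29 V.
Assume saturation: I_D = ½ k_n V_ov² = 0.5 × 6.83 × 1.29² = 5.68 mA, giving V_DS = V_DD − I_D R_D = 3.43 − 5.68 × 0.196 = 2.32 V.
V_DS = 2.32 V ≥ V_ov = 1.29 V, confirming saturation.

I_D = 5.68 mA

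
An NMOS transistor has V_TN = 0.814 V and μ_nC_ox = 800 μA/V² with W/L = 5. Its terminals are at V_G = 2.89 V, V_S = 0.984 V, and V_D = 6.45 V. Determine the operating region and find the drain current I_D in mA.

Saturation; I_D = 2.38 mA

V_GS = V_G − V_S = 2.89 − 0.984 = 1.91 V; V_DS = V_D − V_S = 6.45 − 0.984 = 5.47 V.
k_n = μ_nC_ox · (W/L) = 4 mA/V².
V_ov = V_GS − V_TN = 1.91 − 0.814 = 1.09 V.
Since V_DS = 5.47 V ≥ V_ov = 1.09 V, the device is in saturation.
I_D = ½ k_n V_ov² = 0.5 × 4 × 1.09² = 2.38 mA.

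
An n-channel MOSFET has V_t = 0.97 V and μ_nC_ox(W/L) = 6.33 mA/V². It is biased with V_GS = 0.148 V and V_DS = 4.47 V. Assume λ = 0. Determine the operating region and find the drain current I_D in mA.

V_GS = 0.148 V < V_t = 0.97 V, so the transistor is in cutoff.

Cutoff; I_D = 0 mA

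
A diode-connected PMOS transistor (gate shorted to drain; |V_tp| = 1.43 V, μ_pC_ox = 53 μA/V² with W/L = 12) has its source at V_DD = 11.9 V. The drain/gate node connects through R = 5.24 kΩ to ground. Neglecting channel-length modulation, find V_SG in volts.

With gate tied to drain, V_SG = V_SD ≥ V_SG − |V_tp|, so the device is in saturation.
k_p = μ_pC_ox · (W/L) = 0.636 mA/V².
KCL at the drain: ½ k_p (V_SG − |V_tp|)² = (V_DD − V_SG)/R.
Let x = V_SG − 1.43. Then 1.67 x² + x − 10.47 = 0, giving x = 2.22 V (positive root), so V_SG = 3.65 V.
I_D = (V_DD − V_SG)/R = (11.9 − 3.65) / 5.24 = 1.57 mA.

V_SG = 3.65 V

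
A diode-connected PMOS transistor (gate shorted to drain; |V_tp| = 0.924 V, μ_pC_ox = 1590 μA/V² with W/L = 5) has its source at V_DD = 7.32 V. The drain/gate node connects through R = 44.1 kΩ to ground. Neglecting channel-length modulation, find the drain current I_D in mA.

I_D = 0.141 mA

With gate tied to drain, V_SG = V_SD ≥ V_SG − |V_tp|, so the device is in saturation.
k_p = μ_pC_ox · (W/L) = 7.95 mA/V².
KCL at the drain: ½ k_p (V_SG − |V_tp|)² = (V_DD − V_SG)/R.
Let x = V_SG − 0.924. Then 175 x² + x − 6.396 = 0, giving x = 0.188 V (positive root), so V_SG = 1.11 V.
I_D = (V_DD − V_SG)/R = (7.32 − 1.11) / 44.1 = 0.141 mA.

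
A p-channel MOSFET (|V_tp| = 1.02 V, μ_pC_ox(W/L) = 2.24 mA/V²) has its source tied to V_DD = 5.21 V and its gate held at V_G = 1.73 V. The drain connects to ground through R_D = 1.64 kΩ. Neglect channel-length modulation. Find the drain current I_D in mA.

V_SG = V_DD − V_G = 5.21 − 1.73 = 3.48 V, so V_ov = 3.48 − 1.02 = 2.46 V.
Assume saturation: I_D = ½ k_p V_ov² = 0.5 × 2.24 × 2.46² = 6.78 mA, giving V_SD = V_DD − I_D R_D = 5.21 − 6.78 × 1.64 = -5.91 V.
But -5.91 V < V_ov = 2.46 V, so the device is actually in triode.
In triode I_D = k_p[V_ov V_SD − ½ V_SD²] and I_D = (V_DD − V_SD)/R_D. Equating: 1.84 V_SD² − 10.04 V_SD + 5.21 = 0, giving V_SD = 0.581 V (the root below V_ov).
I_D = (5.21 − 0.581) / 1.64 = 2.82 mA.

I_D = 2.82 mA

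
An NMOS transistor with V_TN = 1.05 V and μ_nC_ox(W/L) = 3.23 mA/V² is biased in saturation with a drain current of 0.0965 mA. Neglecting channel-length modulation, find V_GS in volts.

In saturation I_D = ½ k_n (V_GS − V_TN)², so V_GS − V_TN = √(2 I_D / k_n) = √(2 × 0.0965 / 3.23) = 0.244 V.
V_GS = 1.05 + 0.244 = 1.29 V.

V_GS = 1.29 V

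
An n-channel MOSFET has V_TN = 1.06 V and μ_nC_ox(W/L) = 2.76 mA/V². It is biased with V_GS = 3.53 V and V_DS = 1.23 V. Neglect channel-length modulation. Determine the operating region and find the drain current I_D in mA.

Triode; I_D = 6.30 mA

V_ov = V_GS − V_TN = 3.53 − 1.06 = 2.47 V.
Since V_DS = 1.23 V < V_ov = 2.47 V, the device is in the triode region.
I_D = k_n [V_ov · V_DS − ½ V_DS²] = 2.76 × [2.47 × 1.23 − 0.5 × 1.23²] = 6.3 mA.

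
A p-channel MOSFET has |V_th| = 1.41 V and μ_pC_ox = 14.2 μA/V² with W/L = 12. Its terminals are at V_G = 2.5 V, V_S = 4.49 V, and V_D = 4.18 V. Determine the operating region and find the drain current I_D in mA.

V_SG = V_S − V_G = 4.49 − 2.5 = 1.99 V; V_SD = V_S − V_D = 4.49 − 4.18 = 0.31 V.
k_p = μ_pC_ox · (W/L) = 0.1704 mA/V².
V_ov = V_SG − |V_th| = 1.99 − 1.41 = 0.58 V.
Since V_SD = 0.31 V < V_ov = 0.58 V, the device is in the triode region.
I_D = k_p [V_ov · V_SD − ½ V_SD²] = 0.1704 × [0.58 × 0.31 − 0.5 × 0.31²] = 0.0225 mA.

Triode; I_D = 0.0225 mA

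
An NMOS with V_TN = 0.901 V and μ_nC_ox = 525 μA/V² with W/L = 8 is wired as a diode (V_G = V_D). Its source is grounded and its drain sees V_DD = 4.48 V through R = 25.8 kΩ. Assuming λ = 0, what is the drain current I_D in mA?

I_D = 0.129 mA

With gate tied to drain, V_GS = V_DS ≥ V_GS − V_TN, so the device is in saturation.
k_n = μ_nC_ox · (W/L) = 4.2 mA/V².
KCL at the drain: ½ k_n (V_GS − V_TN)² = (V_DD − V_GS)/R.
Let x = V_GS − 0.901. Then 54.2 x² + x − 3.579 = 0, giving x = 0.248 V (positive root), so V_GS = 1.15 V.
I_D = (V_DD − V_GS)/R = (4.48 − 1.15) / 25.8 = 0.129 mA.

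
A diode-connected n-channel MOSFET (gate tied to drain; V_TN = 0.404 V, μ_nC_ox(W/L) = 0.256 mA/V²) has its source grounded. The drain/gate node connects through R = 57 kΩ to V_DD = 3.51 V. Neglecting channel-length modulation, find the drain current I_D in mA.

With gate tied to drain, V_GS = V_DS ≥ V_GS − V_TN, so the device is in saturation.
KCL at the drain: ½ k_n (V_GS − V_TN)² = (V_DD − V_GS)/R.
Let x = V_GS − 0.404. Then 7.3 x² + x − 3.106 = 0, giving x = 0.588 V (positive root), so V_GS = 0.992 V.
I_D = (V_DD − V_GS)/R = (3.51 − 0.992) / 57 = 0.0442 mA.

I_D = 0.0442 mA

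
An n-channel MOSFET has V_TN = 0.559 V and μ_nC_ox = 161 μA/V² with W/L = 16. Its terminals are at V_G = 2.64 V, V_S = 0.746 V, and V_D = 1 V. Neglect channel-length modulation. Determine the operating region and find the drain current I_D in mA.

V_GS = V_G − V_S = 2.64 − 0.746 = 1.89 V; V_DS = V_D − V_S = 1 − 0.746 = 0.254 V.
k_n = μ_nC_ox · (W/L) = 2.576 mA/V².
V_ov = V_GS − V_TN = 1.89 − 0.559 = 1.33 V.
Since V_DS = 0.254 V < V_ov = 1.33 V, the device is in the triode region.
I_D = k_n [V_ov · V_DS − ½ V_DS²] = 2.576 × [1.33 × 0.254 − 0.5 × 0.254²] = 0.79 mA.

Triode; I_D = 0.790 mA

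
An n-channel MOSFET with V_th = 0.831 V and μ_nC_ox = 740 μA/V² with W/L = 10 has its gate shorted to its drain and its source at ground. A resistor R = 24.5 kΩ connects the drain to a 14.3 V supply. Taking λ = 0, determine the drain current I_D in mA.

With gate tied to drain, V_GS = V_DS ≥ V_GS − V_th, so the device is in saturation.
k_n = μ_nC_ox · (W/L) = 7.4 mA/V².
KCL at the drain: ½ k_n (V_GS − V_th)² = (V_DD − V_GS)/R.
Let x = V_GS − 0.831. Then 90.7 x² + x − 13.47 = 0, giving x = 0.38 V (positive root), so V_GS = 1.21 V.
I_D = (V_DD − V_GS)/R = (14.3 − 1.21) / 24.5 = 0.534 mA.

I_D = 0.534 mA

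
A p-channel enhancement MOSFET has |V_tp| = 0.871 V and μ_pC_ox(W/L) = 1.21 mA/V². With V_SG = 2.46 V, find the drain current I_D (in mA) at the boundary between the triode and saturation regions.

I_D = 1.53 mA

At the boundary V_SD = V_ov = V_SG − |V_tp| = 2.46 − 0.871 = 1.59 V.
I_D = ½ k_p V_ov² = 0.5 × 1.21 × 1.59² = 1.53 mA.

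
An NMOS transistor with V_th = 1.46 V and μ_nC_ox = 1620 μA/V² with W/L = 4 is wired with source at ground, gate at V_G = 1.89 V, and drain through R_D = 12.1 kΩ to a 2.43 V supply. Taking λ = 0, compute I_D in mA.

V_GS = V_G = 1.89 V, so V_ov = 1.89 − 1.46 = 0.43 V.
k_n = μ_nC_ox · (W/L) = 6.48 mA/V².
Assume saturation: I_D = ½ k_n V_ov² = 0.5 × 6.48 × 0.43² = 0.599 mA, giving V_DS = V_DD − I_D R_D = 2.43 − 0.599 × 12.1 = -4.82 V.
But -4.82 V < V_ov = 0.43 V, so the device is actually in triode.
In triode I_D = k_n[V_ov V_DS − ½ V_DS²] and I_D = (V_DD − V_DS)/R_D. Equating: 39.2 V_DS² − 34.72 V_DS + 2.43 = 0, giving V_DS = 0.0766 V (the root below V_ov).
I_D = (2.43 − 0.0766) / 12.1 = 0.194 mA.

I_D = 0.194 mA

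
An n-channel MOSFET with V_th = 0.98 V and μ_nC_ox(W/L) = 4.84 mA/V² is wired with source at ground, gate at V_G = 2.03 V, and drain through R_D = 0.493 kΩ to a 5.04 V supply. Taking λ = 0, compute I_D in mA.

V_GS = V_G = 2.03 V, so V_ov = 2.03 − 0.98 = 1.05 V.
Assume saturation: I_D = ½ k_n V_ov² = 0.5 × 4.84 × 1.05² = 2.67 mA, giving V_DS = V_DD − I_D R_D = 5.04 − 2.67 × 0.493 = 3.72 V.
V_DS = 3.72 V ≥ V_ov = 1.05 V, confirming saturation.

I_D = 2.67 mA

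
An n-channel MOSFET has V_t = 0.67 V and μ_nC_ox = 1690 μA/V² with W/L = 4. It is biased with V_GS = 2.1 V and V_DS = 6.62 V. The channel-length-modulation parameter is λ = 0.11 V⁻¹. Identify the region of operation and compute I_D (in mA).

k_n = μ_nC_ox · (W/L) = 6.76 mA/V².
V_ov = V_GS − V_t = 2.1 − 0.67 = 1.43 V.
Since V_DS = 6.62 V ≥ V_ov = 1.43 V, the device is in saturation.
I_D = ½ k_n V_ov² (1 + λ V_DS) = 0.5 × 6.76 × 1.43² × (1 + 0.11 × 6.62) = 11.9 mA.

Saturation; I_D = 11.9 mA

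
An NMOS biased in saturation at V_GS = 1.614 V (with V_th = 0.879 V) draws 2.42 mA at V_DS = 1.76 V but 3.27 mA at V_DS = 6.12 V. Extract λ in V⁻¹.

λ = 0.0939 V⁻¹

With V_GS fixed, I_D ∝ (1 + λ V_DS) in saturation, so I_D2/I_D1 = (1 + λ V_DS2)/(1 + λ V_DS1).
3.27/2.42 = 1.351 = (1 + 6.12 λ)/(1 + 1.76 λ).
Solving: λ (I_D1 V_DS2 − I_D2 V_DS1) = I_D2 − I_D1, so λ = (3.27 − 2.42) / (2.42 × 6.12 − 3.27 × 1.76) = 0.85 / 9.06 = 0.0939 V⁻¹.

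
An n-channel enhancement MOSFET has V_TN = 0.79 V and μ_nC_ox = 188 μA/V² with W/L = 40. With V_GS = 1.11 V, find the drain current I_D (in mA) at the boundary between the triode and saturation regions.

At the boundary V_DS = V_ov = V_GS − V_TN = 1.11 − 0.79 = 0.32 V.
k_n = μ_nC_ox · (W/L) = 7.52 mA/V².
I_D = ½ k_n V_ov² = 0.5 × 7.52 × 0.32² = 0.385 mA.

I_D = 0.385 mA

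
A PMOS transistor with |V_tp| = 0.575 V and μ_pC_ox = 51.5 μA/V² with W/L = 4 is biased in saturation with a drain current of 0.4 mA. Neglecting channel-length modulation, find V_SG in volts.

V_SG = 2.55 V

k_p = μ_pC_ox · (W/L) = 0.206 mA/V².
In saturation I_D = ½ k_p (V_SG − |V_tp|)², so V_SG − |V_tp| = √(2 I_D / k_p) = √(2 × 0.4 / 0.206) = 1.97 V.
V_SG = 0.575 + 1.97 = 2.55 V.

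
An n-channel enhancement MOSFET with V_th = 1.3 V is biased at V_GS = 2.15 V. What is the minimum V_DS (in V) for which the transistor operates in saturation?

V_DS,sat = 0.850 V

The boundary between triode and saturation is V_DS = V_GS − V_th = V_ov.
V_ov = 2.15 − 1.3 = 0.85 V.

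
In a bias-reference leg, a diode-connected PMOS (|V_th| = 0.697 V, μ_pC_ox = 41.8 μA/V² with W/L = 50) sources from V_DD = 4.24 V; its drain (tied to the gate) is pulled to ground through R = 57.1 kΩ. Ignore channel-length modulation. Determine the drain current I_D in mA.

I_D = 0.0579 mA

With gate tied to drain, V_SG = V_SD ≥ V_SG − |V_th|, so the device is in saturation.
k_p = μ_pC_ox · (W/L) = 2.09 mA/V².
KCL at the drain: ½ k_p (V_SG − |V_th|)² = (V_DD − V_SG)/R.
Let x = V_SG − 0.697. Then 59.7 x² + x − 3.543 = 0, giving x = 0.235 V (positive root), so V_SG = 0.932 V.
I_D = (V_DD − V_SG)/R = (4.24 − 0.932) / 57.1 = 0.0579 mA.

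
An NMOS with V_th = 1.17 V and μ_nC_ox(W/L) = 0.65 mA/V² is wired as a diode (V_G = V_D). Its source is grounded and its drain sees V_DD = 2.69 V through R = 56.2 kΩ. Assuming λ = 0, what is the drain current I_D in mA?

I_D = 0.0224 mA

With gate tied to drain, V_GS = V_DS ≥ V_GS − V_th, so the device is in saturation.
KCL at the drain: ½ k_n (V_GS − V_th)² = (V_DD − V_GS)/R.
Let x = V_GS − 1.17. Then 18.3 x² + x − 1.52 = 0, giving x = 0.262 V (positive root), so V_GS = 1.43 V.
I_D = (V_DD − V_GS)/R = (2.69 − 1.43) / 56.2 = 0.0224 mA.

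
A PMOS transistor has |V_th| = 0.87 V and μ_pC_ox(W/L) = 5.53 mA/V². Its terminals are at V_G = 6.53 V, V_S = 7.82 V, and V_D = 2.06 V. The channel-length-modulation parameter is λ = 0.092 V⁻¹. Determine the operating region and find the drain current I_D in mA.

Saturation; I_D = 0.746 mA

V_SG = V_S − V_G = 7.82 − 6.53 = 1.29 V; V_SD = V_S − V_D = 7.82 − 2.06 = 5.76 V.
V_ov = V_SG − |V_th| = 1.29 − 0.87 = 0.42 V.
Since V_SD = 5.76 V ≥ V_ov = 0.42 V, the device is in saturation.
I_D = ½ k_p V_ov² (1 + λ V_SD) = 0.5 × 5.53 × 0.42² × (1 + 0.092 × 5.76) = 0.746 mA.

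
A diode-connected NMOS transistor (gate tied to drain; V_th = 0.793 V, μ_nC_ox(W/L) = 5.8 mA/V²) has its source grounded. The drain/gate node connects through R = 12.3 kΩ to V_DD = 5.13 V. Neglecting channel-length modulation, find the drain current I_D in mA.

I_D = 0.325 mA

With gate tied to drain, V_GS = V_DS ≥ V_GS − V_th, so the device is in saturation.
KCL at the drain: ½ k_n (V_GS − V_th)² = (V_DD − V_GS)/R.
Let x = V_GS − 0.793. Then 35.7 x² + x − 4.337 = 0, giving x = 0.335 V (positive root), so V_GS = 1.13 V.
I_D = (V_DD − V_GS)/R = (5.13 − 1.13) / 12.3 = 0.325 mA.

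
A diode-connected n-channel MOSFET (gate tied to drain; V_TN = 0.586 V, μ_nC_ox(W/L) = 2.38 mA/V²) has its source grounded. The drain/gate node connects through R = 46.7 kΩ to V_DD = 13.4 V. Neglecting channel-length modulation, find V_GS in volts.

With gate tied to drain, V_GS = V_DS ≥ V_GS − V_TN, so the device is in saturation.
KCL at the drain: ½ k_n (V_GS − V_TN)² = (V_DD − V_GS)/R.
Let x = V_GS − 0.586. Then 55.6 x² + x − 12.81 = 0, giving x = 0.471 V (positive root), so V_GS = 1.06 V.
I_D = (V_DD − V_GS)/R = (13.4 − 1.06) / 46.7 = 0.264 mA.

V_GS = 1.06 V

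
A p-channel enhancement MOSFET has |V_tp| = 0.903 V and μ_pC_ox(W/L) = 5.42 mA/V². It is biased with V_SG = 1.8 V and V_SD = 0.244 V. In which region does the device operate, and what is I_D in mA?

Triode; I_D = 1.02 mA

V_ov = V_SG − |V_tp| = 1.8 − 0.903 = 0.897 V.
Since V_SD = 0.244 V < V_ov = 0.897 V, the device is in the triode region.
I_D = k_p [V_ov · V_SD − ½ V_SD²] = 5.42 × [0.897 × 0.244 − 0.5 × 0.244²] = 1.02 mA.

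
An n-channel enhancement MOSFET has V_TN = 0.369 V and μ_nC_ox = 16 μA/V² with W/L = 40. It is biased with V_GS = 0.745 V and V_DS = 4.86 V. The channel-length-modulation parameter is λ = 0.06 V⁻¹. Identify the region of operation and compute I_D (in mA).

Saturation; I_D = 0.0584 mA

k_n = μ_nC_ox · (W/L) = 0.64 mA/V².
V_ov = V_GS − V_TN = 0.745 − 0.369 = 0.376 V.
Since V_DS = 4.86 V ≥ V_ov = 0.376 V, the device is in saturation.
I_D = ½ k_n V_ov² (1 + λ V_DS) = 0.5 × 0.64 × 0.376² × (1 + 0.06 × 4.86) = 0.0584 mA.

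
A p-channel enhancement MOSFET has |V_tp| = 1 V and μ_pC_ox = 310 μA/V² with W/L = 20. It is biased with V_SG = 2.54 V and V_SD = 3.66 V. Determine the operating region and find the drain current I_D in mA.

k_p = μ_pC_ox · (W/L) = 6.2 mA/V².
V_ov = V_SG − |V_tp| = 2.54 − 1 = 1.54 V.
Since V_SD = 3.66 V ≥ V_ov = 1.54 V, the device is in saturation.
I_D = ½ k_p V_ov² = 0.5 × 6.2 × 1.54² = 7.35 mA.

Saturation; I_D = 7.35 mA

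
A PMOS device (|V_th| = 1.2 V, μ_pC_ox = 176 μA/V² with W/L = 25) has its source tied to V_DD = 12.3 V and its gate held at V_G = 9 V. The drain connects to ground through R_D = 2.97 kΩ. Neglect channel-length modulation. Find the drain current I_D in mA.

V_SG = V_DD − V_G = 12.3 − 9 = 3.3 V, so V_ov = 3.3 − 1.2 = 2.1 V.
k_p = μ_pC_ox · (W/L) = 4.4 mA/V².
Assume saturation: I_D = ½ k_p V_ov² = 0.5 × 4.4 × 2.1² = 9.7 mA, giving V_SD = V_DD − I_D R_D = 12.3 − 9.7 × 2.97 = -16.5 V.
But -16.5 V < V_ov = 2.1 V, so the device is actually in triode.
In triode I_D = k_p[V_ov V_SD − ½ V_SD²] and I_D = (V_DD − V_SD)/R_D. Equating: 6.53 V_SD² − 28.44 V_SD + 12.3 = 0, giving V_SD = 0.487 V (the root below V_ov).
I_D = (12.3 − 0.487) / 2.97 = 3.98 mA.

I_D = 3.98 mA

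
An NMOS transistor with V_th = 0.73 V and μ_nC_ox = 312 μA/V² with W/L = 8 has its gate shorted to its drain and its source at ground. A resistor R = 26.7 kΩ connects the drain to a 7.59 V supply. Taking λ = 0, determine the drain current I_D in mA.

I_D = 0.240 mA

With gate tied to drain, V_GS = V_DS ≥ V_GS − V_th, so the device is in saturation.
k_n = μ_nC_ox · (W/L) = 2.496 mA/V².
KCL at the drain: ½ k_n (V_GS − V_th)² = (V_DD − V_GS)/R.
Let x = V_GS − 0.73. Then 33.3 x² + x − 6.86 = 0, giving x = 0.439 V (positive root), so V_GS = 1.17 V.
I_D = (V_DD − V_GS)/R = (7.59 − 1.17) / 26.7 = 0.24 mA.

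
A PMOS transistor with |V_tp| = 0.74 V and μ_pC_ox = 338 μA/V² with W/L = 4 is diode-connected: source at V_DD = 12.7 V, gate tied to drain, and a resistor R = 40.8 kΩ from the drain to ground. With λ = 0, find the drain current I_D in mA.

I_D = 0.277 mA

With gate tied to drain, V_SG = V_SD ≥ V_SG − |V_tp|, so the device is in saturation.
k_p = μ_pC_ox · (W/L) = 1.352 mA/V².
KCL at the drain: ½ k_p (V_SG − |V_tp|)² = (V_DD − V_SG)/R.
Let x = V_SG − 0.74. Then 27.6 x² + x − 11.96 = 0, giving x = 0.641 V (positive root), so V_SG = 1.38 V.
I_D = (V_DD − V_SG)/R = (12.7 − 1.38) / 40.8 = 0.277 mA.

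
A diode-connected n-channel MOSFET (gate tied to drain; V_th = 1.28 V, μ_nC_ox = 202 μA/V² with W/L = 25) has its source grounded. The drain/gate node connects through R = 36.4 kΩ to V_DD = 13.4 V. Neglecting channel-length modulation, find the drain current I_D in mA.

With gate tied to drain, V_GS = V_DS ≥ V_GS − V_th, so the device is in saturation.
k_n = μ_nC_ox · (W/L) = 5.05 mA/V².
KCL at the drain: ½ k_n (V_GS − V_th)² = (V_DD − V_GS)/R.
Let x = V_GS − 1.28. Then 91.9 x² + x − 12.12 = 0, giving x = 0.358 V (positive root), so V_GS = 1.64 V.
I_D = (V_DD − V_GS)/R = (13.4 − 1.64) / 36.4 = 0.323 mA.

I_D = 0.323 mA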